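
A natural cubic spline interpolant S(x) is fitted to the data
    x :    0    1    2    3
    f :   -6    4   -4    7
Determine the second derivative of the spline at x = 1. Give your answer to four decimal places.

-36.4000

Let M_i = S''(x_i). Step sizes h_i = 1, 1, 1; slopes of the chords Δ_i = (y_(i+1) - y_i)/h_i = 10, -8, 11.
  1·M_0 + 4·M_1 + 1·M_2 = 6(Δ_1 - Δ_0) = -108
  1·M_1 + 4·M_2 + 1·M_3 = 6(Δ_2 - Δ_1) = 114
Natural end conditions: M_0 = M_3 = 0.
Solving the tridiagonal system: M_0 = 0, M_1 = -182/5, M_2 = 188/5, M_3 = 0.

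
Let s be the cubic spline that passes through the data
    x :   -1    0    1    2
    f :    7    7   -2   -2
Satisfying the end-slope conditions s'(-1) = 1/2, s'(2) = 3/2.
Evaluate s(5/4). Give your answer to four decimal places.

-2.8813

Put m_i = s'' at the i-th knot. Here h = (1, 1, 1) and Δ = (0, -9, 0), so the interior equations h_(i-1)·m_(i-1) + 2(h_(i-1)+h_i)·m_i + h_i·m_(i+1) = 6(Δ_i − Δ_(i-1)) read
  1·m_0 + 4·m_1 + 1·m_2 = 6(Δ_1 - Δ_0) = -54
  1·m_1 + 4·m_2 + 1·m_3 = 6(Δ_2 - Δ_1) = 54
Clamped end conditions give two more equations: 2h_0·m_0 + h_0·m_1 = 6(Δ_0 - s'(-1)) = -3 and h_2·m_2 + 2h_2·m_3 = 6(s'(2) - Δ_2) = 9.
Hence m_0 = 133/15, m_1 = -311/15, m_2 = 301/15, m_3 = -83/15.
On [1, 2], s(x) = -2 - 173/30·(x - 1) + 301/30·(x - 1)² - 64/15·(x - 1)³.
With (x - 1) = 1/4: s(5/4) = -461/160.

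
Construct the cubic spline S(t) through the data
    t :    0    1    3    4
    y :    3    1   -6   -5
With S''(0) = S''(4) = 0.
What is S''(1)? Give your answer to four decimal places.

-3.3750

Let M_i = S''(x_i). Step sizes h_i = 1, 2, 1; slopes of the chords Δ_i = (y_(i+1) - y_i)/h_i = -2, -7/2, 1.
  1·M_0 + 6·M_1 + 2·M_2 = 6(Δ_1 - Δ_0) = -9
  2·M_1 + 6·M_2 + 1·M_3 = 6(Δ_2 - Δ_1) = 27
Natural end conditions: M_0 = M_3 = 0.
Solving the tridiagonal system: M_0 = 0, M_1 = -27/8, M_2 = 45/8, M_3 = 0.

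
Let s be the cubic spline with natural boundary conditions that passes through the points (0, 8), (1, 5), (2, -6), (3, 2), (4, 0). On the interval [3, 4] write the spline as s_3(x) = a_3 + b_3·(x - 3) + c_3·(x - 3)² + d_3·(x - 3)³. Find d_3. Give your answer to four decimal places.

4.1786

Put M_i = s'' at the i-th knot. Here h = (1, 1, 1, 1) and Δ = (-3, -11, 8, -2), so the interior equations h_(i-1)·M_(i-1) + 2(h_(i-1)+h_i)·M_i + h_i·M_(i+1) = 6(Δ_i − Δ_(i-1)) read
  1·M_0 + 4·M_1 + 1·M_2 = 6(Δ_1 - Δ_0) = -48
  1·M_1 + 4·M_2 + 1·M_3 = 6(Δ_2 - Δ_1) = 114
  1·M_2 + 4·M_3 + 1·M_4 = 6(Δ_3 - Δ_2) = -60
Natural end conditions: M_0 = M_4 = 0.
Solving the tridiagonal system: M_0 = 0, M_1 = -309/14, M_2 = 282/7, M_3 = -351/14, M_4 = 0.
On [3, 4], with s_3(x) = a_3 + b_3·(x - 3) + c_3·(x - 3)² + d_3·(x - 3)³: c_3 = M_3/2 = -351/28, d_3 = (M_4 - M_3)/(6h_3) = 117/28, b_3 = Δ_3 - h_3(2M_3 + M_4)/6 = 89/14.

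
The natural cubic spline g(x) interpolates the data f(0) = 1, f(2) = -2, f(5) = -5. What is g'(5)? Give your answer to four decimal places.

-0.8500

Write σ_i for g''(x_i). With h_i = 2, 3 and divided differences Δ_i = -3/2, -1, the continuity of g' gives the tridiagonal system
  2·σ_0 + 10·σ_1 + 3·σ_2 = 6(Δ_1 - Δ_0) = 3
Natural end conditions: σ_0 = σ_2 = 0.
Solving the tridiagonal system: σ_0 = 0, σ_1 = 3/10, σ_2 = 0.
On [2, 5], g'(x) = b_1 + 2c_1·(x - 2) + 3d_1·(x - 2)² with b_1 = Δ_1 - h_1(2σ_1 + σ_2)/6 = -13/10, c_1 = σ_1/2 = 3/20, d_1 = (σ_2 - σ_1)/(6h_1) = -1/60. So g'(5) = -17/20.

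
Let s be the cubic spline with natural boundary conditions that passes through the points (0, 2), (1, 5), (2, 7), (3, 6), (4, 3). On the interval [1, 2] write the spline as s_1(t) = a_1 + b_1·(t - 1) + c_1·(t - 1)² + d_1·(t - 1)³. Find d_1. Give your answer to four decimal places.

-0.5536

Let M_i = s''(x_i). Step sizes h_i = 1, 1, 1, 1; slopes of the chords Δ_i = (y_(i+1) - y_i)/h_i = 3, 2, -1, -3.
  1·M_0 + 4·M_1 + 1·M_2 = 6(Δ_1 - Δ_0) = -6
  1·M_1 + 4·M_2 + 1·M_3 = 6(Δ_2 - Δ_1) = -18
  1·M_2 + 4·M_3 + 1·M_4 = 6(Δ_3 - Δ_2) = -12
Natural end conditions: M_0 = M_4 = 0.
Forward elimination and back-substitution give M_0 = 0, M_1 = -15/28, M_2 = -27/7, M_3 = -57/28, M_4 = 0.
On [1, 2], with s_1(t) = a_1 + b_1·(t - 1) + c_1·(t - 1)² + d_1·(t - 1)³: c_1 = M_1/2 = -15/56, d_1 = (M_2 - M_1)/(6h_1) = -31/56, b_1 = Δ_1 - h_1(2M_1 + M_2)/6 = 79/28.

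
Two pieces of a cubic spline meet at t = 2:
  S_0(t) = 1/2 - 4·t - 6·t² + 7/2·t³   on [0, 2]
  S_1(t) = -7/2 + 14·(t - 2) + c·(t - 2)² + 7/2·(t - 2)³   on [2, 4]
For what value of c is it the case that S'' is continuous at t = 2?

15

S_0''(t) = -12 + 21·t, so S_0''(2) = 30. On the right, S_1''(2) = 2c, so c = 15.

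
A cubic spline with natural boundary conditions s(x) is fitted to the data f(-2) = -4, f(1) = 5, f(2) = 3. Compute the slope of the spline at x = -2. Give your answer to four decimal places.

4.8750

Write M_i for s''(x_i). With h_i = 3, 1 and divided differences Δ_i = 3, -2, the continuity of s' gives the tridiagonal system
  3·M_0 + 8·M_1 + 1·M_2 = 6(Δ_1 - Δ_0) = -30
Natural end conditions: M_0 = M_2 = 0.
Forward elimination and back-substitution give M_0 = 0, M_1 = -15/4, M_2 = 0.
On [-2, 1], s'(x) = b_0 + 2c_0·(x + 2) + 3d_0·(x + 2)² with b_0 = Δ_0 - h_0(2M_0 + M_1)/6 = 39/8, c_0 = M_0/2 = 0, d_0 = (M_1 - M_0)/(6h_0) = -5/24. So s'(-2) = 39/8.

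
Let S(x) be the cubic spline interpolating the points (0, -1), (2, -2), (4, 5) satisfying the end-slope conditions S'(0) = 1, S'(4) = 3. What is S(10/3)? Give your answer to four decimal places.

2.4815

Let M_i = S''(x_i). Step sizes h_i = 2, 2; slopes of the chords Δ_i = (y_(i+1) - y_i)/h_i = -1/2, 7/2.
  2·M_0 + 8·M_1 + 2·M_2 = 6(Δ_1 - Δ_0) = 24
Clamped end conditions give two more equations: 2h_0·M_0 + h_0·M_1 = 6(Δ_0 - S'(0)) = -9 and h_1·M_1 + 2h_1·M_2 = 6(S'(4) - Δ_1) = -3.
Solving the tridiagonal system: M_0 = -19/4, M_1 = 5, M_2 = -13/4.
On [2, 4], S(x) = -2 + 5/4·(x - 2) + 5/2·(x - 2)² - 11/16·(x - 2)³.
With (x - 2) = 4/3: S(10/3) = 67/27.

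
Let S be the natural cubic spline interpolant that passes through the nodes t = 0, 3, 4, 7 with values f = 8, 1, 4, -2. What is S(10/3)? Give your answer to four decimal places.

With m_i denoting the second derivative at x_i, h_i = 3, 1, 3, and Δ_i = (y_(i+1) − y_i)/h_i = -7/3, 3, -2:
  3·m_0 + 8·m_1 + 1·m_2 = 6(Δ_1 - Δ_0) = 32
  1·m_1 + 8·m_2 + 3·m_3 = 6(Δ_2 - Δ_1) = -30
Natural end conditions: m_0 = m_3 = 0.
Forward elimination and back-substitution give m_0 = 0, m_1 = 286/63, m_2 = -272/63, m_3 = 0.
On [3, 4], S(t) = 1 + 139/63·(t - 3) + 143/63·(t - 3)² - 31/21·(t - 3)³.
With (t - 3) = 1/3: S(10/3) = 1096/567.

1.9330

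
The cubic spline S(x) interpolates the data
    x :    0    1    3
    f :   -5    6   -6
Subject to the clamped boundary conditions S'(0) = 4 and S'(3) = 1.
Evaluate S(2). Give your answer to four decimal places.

1.3750

Put σ_i = S'' at the i-th knot. Here h = (1, 2) and Δ = (11, -6), so the interior equations h_(i-1)·σ_(i-1) + 2(h_(i-1)+h_i)·σ_i + h_i·σ_(i+1) = 6(Δ_i − Δ_(i-1)) read
  1·σ_0 + 6·σ_1 + 2·σ_2 = 6(Δ_1 - Δ_0) = -102
Clamped end conditions give two more equations: 2h_0·σ_0 + h_0·σ_1 = 6(Δ_0 - S'(0)) = 42 and h_1·σ_1 + 2h_1·σ_2 = 6(S'(3) - Δ_1) = 42.
Forward elimination and back-substitution give σ_0 = 37, σ_1 = -32, σ_2 = 53/2.
On [1, 3], S(x) = 6 + 13/2·(x - 1) - 16·(x - 1)² + 39/8·(x - 1)³.
With (x - 1) = 1: S(2) = 11/8.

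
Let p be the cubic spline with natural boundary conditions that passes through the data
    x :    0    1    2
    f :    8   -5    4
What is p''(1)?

Write m_i for p''(x_i). With h_i = 1, 1 and divided differences Δ_i = -13, 9, the continuity of p' gives the tridiagonal system
  1·m_0 + 4·m_1 + 1·m_2 = 6(Δ_1 - Δ_0) = 132
Natural end conditions: m_0 = m_2 = 0.
Solving the tridiagonal system: m_0 = 0, m_1 = 33, m_2 = 0.

33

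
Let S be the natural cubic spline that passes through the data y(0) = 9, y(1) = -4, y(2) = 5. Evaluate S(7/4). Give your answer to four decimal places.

1.4609

Let m_i = S''(x_i). Step sizes h_i = 1, 1; slopes of the chords Δ_i = (y_(i+1) - y_i)/h_i = -13, 9.
  1·m_0 + 4·m_1 + 1·m_2 = 6(Δ_1 - Δ_0) = 132
Natural end conditions: m_0 = m_2 = 0.
Hence m_0 = 0, m_1 = 33, m_2 = 0.
On [1, 2], S(t) = -4 - 2·(t - 1) + 33/2·(t - 1)² - 11/2·(t - 1)³.
With (t - 1) = 3/4: S(7/4) = 187/128.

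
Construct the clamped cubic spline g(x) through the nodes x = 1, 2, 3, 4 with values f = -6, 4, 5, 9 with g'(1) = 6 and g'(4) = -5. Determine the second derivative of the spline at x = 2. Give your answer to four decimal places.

Let σ_i = g''(x_i). Step sizes h_i = 1, 1, 1; slopes of the chords Δ_i = (y_(i+1) - y_i)/h_i = 10, 1, 4.
  1·σ_0 + 4·σ_1 + 1·σ_2 = 6(Δ_1 - Δ_0) = -54
  1·σ_1 + 4·σ_2 + 1·σ_3 = 6(Δ_2 - Δ_1) = 18
Clamped end conditions give two more equations: 2h_0·σ_0 + h_0·σ_1 = 6(Δ_0 - g'(1)) = 24 and h_2·σ_2 + 2h_2·σ_3 = 6(g'(4) - Δ_2) = -54.
Solving the tridiagonal system: σ_0 = 364/15, σ_1 = -368/15, σ_2 = 298/15, σ_3 = -554/15.

-24.5333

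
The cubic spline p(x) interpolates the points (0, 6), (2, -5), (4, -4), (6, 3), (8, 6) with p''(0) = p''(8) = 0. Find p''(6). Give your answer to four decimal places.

With m_i denoting the second derivative at x_i, h_i = 2, 2, 2, 2, and Δ_i = (y_(i+1) − y_i)/h_i = -11/2, 1/2, 7/2, 3/2:
  2·m_0 + 8·m_1 + 2·m_2 = 6(Δ_1 - Δ_0) = 36
  2·m_1 + 8·m_2 + 2·m_3 = 6(Δ_2 - Δ_1) = 18
  2·m_2 + 8·m_3 + 2·m_4 = 6(Δ_3 - Δ_2) = -12
Natural end conditions: m_0 = m_4 = 0.
Forward elimination and back-substitution give m_0 = 0, m_1 = 57/14, m_2 = 12/7, m_3 = -27/14, m_4 = 0.

-1.9286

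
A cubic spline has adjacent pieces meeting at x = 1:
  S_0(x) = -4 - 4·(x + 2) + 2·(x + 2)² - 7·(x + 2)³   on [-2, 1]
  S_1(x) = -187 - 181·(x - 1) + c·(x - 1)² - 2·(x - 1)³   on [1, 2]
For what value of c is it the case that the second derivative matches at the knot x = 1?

S_0''(x) = 4 - 42·(x + 2), so S_0''(1) = -122. On the right, S_1''(1) = 2c, so c = -61.

-61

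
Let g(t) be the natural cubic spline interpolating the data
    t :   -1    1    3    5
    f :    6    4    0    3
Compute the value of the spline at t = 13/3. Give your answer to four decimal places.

1.4074

With M_i denoting the second derivative at x_i, h_i = 2, 2, 2, and Δ_i = (y_(i+1) − y_i)/h_i = -1, -2, 3/2:
  2·M_0 + 8·M_1 + 2·M_2 = 6(Δ_1 - Δ_0) = -6
  2·M_1 + 8·M_2 + 2·M_3 = 6(Δ_2 - Δ_1) = 21
Natural end conditions: M_0 = M_3 = 0.
Forward elimination and back-substitution give M_0 = 0, M_1 = -3/2, M_2 = 3, M_3 = 0.
On [3, 5], g(t) = 0 - 1/2·(t - 3) + 3/2·(t - 3)² - 1/4·(t - 3)³.
With (t - 3) = 4/3: g(13/3) = 38/27.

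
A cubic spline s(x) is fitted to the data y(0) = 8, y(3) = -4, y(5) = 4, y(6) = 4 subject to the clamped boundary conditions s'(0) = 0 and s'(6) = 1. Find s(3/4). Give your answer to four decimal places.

With M_i denoting the second derivative at x_i, h_i = 3, 2, 1, and Δ_i = (y_(i+1) − y_i)/h_i = -4, 4, 0:
  3·M_0 + 10·M_1 + 2·M_2 = 6(Δ_1 - Δ_0) = 48
  2·M_1 + 6·M_2 + 1·M_3 = 6(Δ_2 - Δ_1) = -24
Clamped end conditions give two more equations: 2h_0·M_0 + h_0·M_1 = 6(Δ_0 - s'(0)) = -24 and h_2·M_2 + 2h_2·M_3 = 6(s'(6) - Δ_2) = 6.
Forward elimination and back-substitution give M_0 = -484/57, M_1 = 512/57, M_2 = -466/57, M_3 = 404/57.
On [0, 3], s(x) = 8 + 0·x - 242/57·x² + 166/171·x³.
With x = 3/4: s(3/4) = 3661/608.

6.0214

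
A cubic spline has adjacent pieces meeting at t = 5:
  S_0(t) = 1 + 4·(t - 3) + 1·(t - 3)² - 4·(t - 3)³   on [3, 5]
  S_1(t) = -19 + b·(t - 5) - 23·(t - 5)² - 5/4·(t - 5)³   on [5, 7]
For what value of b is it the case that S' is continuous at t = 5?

-40

S_0'(t) = 4 + 2·(t - 3) - 12·(t - 3)², so S_0'(5) = -40. On the right, S_1'(5) = b, so b = -40.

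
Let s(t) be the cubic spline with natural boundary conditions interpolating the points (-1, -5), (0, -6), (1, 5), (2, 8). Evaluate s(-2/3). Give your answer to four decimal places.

With M_i denoting the second derivative at x_i, h_i = 1, 1, 1, and Δ_i = (y_(i+1) − y_i)/h_i = -1, 11, 3:
  1·M_0 + 4·M_1 + 1·M_2 = 6(Δ_1 - Δ_0) = 72
  1·M_1 + 4·M_2 + 1·M_3 = 6(Δ_2 - Δ_1) = -48
Natural end conditions: M_0 = M_3 = 0.
Hence M_0 = 0, M_1 = 112/5, M_2 = -88/5, M_3 = 0.
On [-1, 0], s(t) = -5 - 71/15·(t + 1) + 0·(t + 1)² + 56/15·(t + 1)³.
With (t + 1) = 1/3: s(-2/3) = -2608/405.

-6.4395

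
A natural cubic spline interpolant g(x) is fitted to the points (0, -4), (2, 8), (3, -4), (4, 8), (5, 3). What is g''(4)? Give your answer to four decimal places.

-38.5814

Put σ_i = g'' at the i-th knot. Here h = (2, 1, 1, 1) and Δ = (6, -12, 12, -5), so the interior equations h_(i-1)·σ_(i-1) + 2(h_(i-1)+h_i)·σ_i + h_i·σ_(i+1) = 6(Δ_i − Δ_(i-1)) read
  2·σ_0 + 6·σ_1 + 1·σ_2 = 6(Δ_1 - Δ_0) = -108
  1·σ_1 + 4·σ_2 + 1·σ_3 = 6(Δ_2 - Δ_1) = 144
  1·σ_2 + 4·σ_3 + 1·σ_4 = 6(Δ_3 - Δ_2) = -102
Natural end conditions: σ_0 = σ_4 = 0.
Solving the tridiagonal system: σ_0 = 0, σ_1 = -1149/43, σ_2 = 2250/43, σ_3 = -1659/43, σ_4 = 0.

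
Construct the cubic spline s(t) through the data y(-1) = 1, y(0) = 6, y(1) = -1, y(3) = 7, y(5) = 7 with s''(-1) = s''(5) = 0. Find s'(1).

With M_i denoting the second derivative at x_i, h_i = 1, 1, 2, 2, and Δ_i = (y_(i+1) − y_i)/h_i = 5, -7, 4, 0:
  1·M_0 + 4·M_1 + 1·M_2 = 6(Δ_1 - Δ_0) = -72
  1·M_1 + 6·M_2 + 2·M_3 = 6(Δ_2 - Δ_1) = 66
  2·M_2 + 8·M_3 + 2·M_4 = 6(Δ_3 - Δ_2) = -24
Natural end conditions: M_0 = M_4 = 0.
Forward elimination and back-substitution give M_0 = 0, M_1 = -156/7, M_2 = 120/7, M_3 = -51/7, M_4 = 0.
On [1, 3], s'(t) = b_2 + 2c_2·(t - 1) + 3d_2·(t - 1)² with b_2 = Δ_2 - h_2(2M_2 + M_3)/6 = -5, c_2 = M_2/2 = 60/7, d_2 = (M_3 - M_2)/(6h_2) = -57/28. So s'(1) = -5.

-5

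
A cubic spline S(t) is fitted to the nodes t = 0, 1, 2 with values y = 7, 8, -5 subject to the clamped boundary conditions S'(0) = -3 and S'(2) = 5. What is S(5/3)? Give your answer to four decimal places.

-3.0741

With M_i denoting the second derivative at x_i, h_i = 1, 1, and Δ_i = (y_(i+1) − y_i)/h_i = 1, -13:
  1·M_0 + 4·M_1 + 1·M_2 = 6(Δ_1 - Δ_0) = -84
Clamped end conditions give two more equations: 2h_0·M_0 + h_0·M_1 = 6(Δ_0 - S'(0)) = 24 and h_1·M_1 + 2h_1·M_2 = 6(S'(2) - Δ_1) = 108.
Solving the tridiagonal system: M_0 = 37, M_1 = -50, M_2 = 79.
On [1, 2], S(t) = 8 - 19/2·(t - 1) - 25·(t - 1)² + 43/2·(t - 1)³.
With (t - 1) = 2/3: S(5/3) = -83/27.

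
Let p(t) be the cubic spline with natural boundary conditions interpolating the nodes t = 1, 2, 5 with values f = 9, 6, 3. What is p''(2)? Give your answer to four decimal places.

1.5000

Put m_i = p'' at the i-th knot. Here h = (1, 3) and Δ = (-3, -1), so the interior equations h_(i-1)·m_(i-1) + 2(h_(i-1)+h_i)·m_i + h_i·m_(i+1) = 6(Δ_i − Δ_(i-1)) read
  1·m_0 + 8·m_1 + 3·m_2 = 6(Δ_1 - Δ_0) = 12
Natural end conditions: m_0 = m_2 = 0.
Solving the tridiagonal system: m_0 = 0, m_1 = 3/2, m_2 = 0.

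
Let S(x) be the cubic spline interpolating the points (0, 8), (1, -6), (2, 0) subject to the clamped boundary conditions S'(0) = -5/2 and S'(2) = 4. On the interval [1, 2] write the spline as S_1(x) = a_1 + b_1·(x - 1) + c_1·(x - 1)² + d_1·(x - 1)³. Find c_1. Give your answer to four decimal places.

Let M_i = S''(x_i). Step sizes h_i = 1, 1; slopes of the chords Δ_i = (y_(i+1) - y_i)/h_i = -14, 6.
  1·M_0 + 4·M_1 + 1·M_2 = 6(Δ_1 - Δ_0) = 120
Clamped end conditions give two more equations: 2h_0·M_0 + h_0·M_1 = 6(Δ_0 - S'(0)) = -69 and h_1·M_1 + 2h_1·M_2 = 6(S'(2) - Δ_1) = -12.
Hence M_0 = -245/4, M_1 = 107/2, M_2 = -131/4.
On [1, 2], with S_1(x) = a_1 + b_1·(x - 1) + c_1·(x - 1)² + d_1·(x - 1)³: c_1 = M_1/2 = 107/4, d_1 = (M_2 - M_1)/(6h_1) = -115/8, b_1 = Δ_1 - h_1(2M_1 + M_2)/6 = -51/8.

26.7500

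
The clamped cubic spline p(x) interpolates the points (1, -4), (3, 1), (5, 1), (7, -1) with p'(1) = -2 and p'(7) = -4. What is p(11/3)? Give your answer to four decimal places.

1.7852

Let M_i = p''(x_i). Step sizes h_i = 2, 2, 2; slopes of the chords Δ_i = (y_(i+1) - y_i)/h_i = 5/2, 0, -1.
  2·M_0 + 8·M_1 + 2·M_2 = 6(Δ_1 - Δ_0) = -15
  2·M_1 + 8·M_2 + 2·M_3 = 6(Δ_2 - Δ_1) = -6
Clamped end conditions give two more equations: 2h_0·M_0 + h_0·M_1 = 6(Δ_0 - p'(1)) = 27 and h_2·M_2 + 2h_2·M_3 = 6(p'(7) - Δ_2) = -18.
Forward elimination and back-substitution give M_0 = 271/30, M_1 = -137/30, M_2 = 26/15, M_3 = -161/30.
On [3, 5], p(x) = 1 + 37/15·(x - 3) - 137/60·(x - 3)² + 21/40·(x - 3)³.
With (x - 3) = 2/3: p(11/3) = 241/135.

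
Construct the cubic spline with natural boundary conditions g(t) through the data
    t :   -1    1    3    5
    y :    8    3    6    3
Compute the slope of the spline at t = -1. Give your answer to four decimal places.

-3.7667

Let σ_i = g''(x_i). Step sizes h_i = 2, 2, 2; slopes of the chords Δ_i = (y_(i+1) - y_i)/h_i = -5/2, 3/2, -3/2.
  2·σ_0 + 8·σ_1 + 2·σ_2 = 6(Δ_1 - Δ_0) = 24
  2·σ_1 + 8·σ_2 + 2·σ_3 = 6(Δ_2 - Δ_1) = -18
Natural end conditions: σ_0 = σ_3 = 0.
Hence σ_0 = 0, σ_1 = 19/5, σ_2 = -16/5, σ_3 = 0.
On [-1, 1], g'(t) = b_0 + 2c_0·(t + 1) + 3d_0·(t + 1)² with b_0 = Δ_0 - h_0(2σ_0 + σ_1)/6 = -113/30, c_0 = σ_0/2 = 0, d_0 = (σ_1 - σ_0)/(6h_0) = 19/60. So g'(-1) = -113/30.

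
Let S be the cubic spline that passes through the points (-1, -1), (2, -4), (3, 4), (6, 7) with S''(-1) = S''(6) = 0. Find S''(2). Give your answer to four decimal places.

Let m_i = S''(x_i). Step sizes h_i = 3, 1, 3; slopes of the chords Δ_i = (y_(i+1) - y_i)/h_i = -1, 8, 1.
  3·m_0 + 8·m_1 + 1·m_2 = 6(Δ_1 - Δ_0) = 54
  1·m_1 + 8·m_2 + 3·m_3 = 6(Δ_2 - Δ_1) = -42
Natural end conditions: m_0 = m_3 = 0.
Solving the tridiagonal system: m_0 = 0, m_1 = 158/21, m_2 = -130/21, m_3 = 0.

7.5238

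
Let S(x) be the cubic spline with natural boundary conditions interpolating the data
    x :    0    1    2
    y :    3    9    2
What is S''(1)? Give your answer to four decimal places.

-19.5000

Write m_i for S''(x_i). With h_i = 1, 1 and divided differences Δ_i = 6, -7, the continuity of S' gives the tridiagonal system
  1·m_0 + 4·m_1 + 1·m_2 = 6(Δ_1 - Δ_0) = -78
Natural end conditions: m_0 = m_2 = 0.
Solving: m_0 = 0, m_1 = -39/2, m_2 = 0.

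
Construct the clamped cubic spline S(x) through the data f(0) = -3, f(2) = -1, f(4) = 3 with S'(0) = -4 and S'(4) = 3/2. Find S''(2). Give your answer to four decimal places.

-1.2500

Put M_i = S'' at the i-th knot. Here h = (2, 2) and Δ = (1, 2), so the interior equations h_(i-1)·M_(i-1) + 2(h_(i-1)+h_i)·M_i + h_i·M_(i+1) = 6(Δ_i − Δ_(i-1)) read
  2·M_0 + 8·M_1 + 2·M_2 = 6(Δ_1 - Δ_0) = 6
Clamped end conditions give two more equations: 2h_0·M_0 + h_0·M_1 = 6(Δ_0 - S'(0)) = 30 and h_1·M_1 + 2h_1·M_2 = 6(S'(4) - Δ_1) = -3.
Hence M_0 = 65/8, M_1 = -5/4, M_2 = -1/8.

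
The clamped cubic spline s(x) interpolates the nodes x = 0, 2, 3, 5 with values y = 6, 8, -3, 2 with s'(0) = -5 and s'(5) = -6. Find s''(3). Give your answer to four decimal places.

25.9375

With M_i denoting the second derivative at x_i, h_i = 2, 1, 2, and Δ_i = (y_(i+1) − y_i)/h_i = 1, -11, 5/2:
  2·M_0 + 6·M_1 + 1·M_2 = 6(Δ_1 - Δ_0) = -72
  1·M_1 + 6·M_2 + 2·M_3 = 6(Δ_2 - Δ_1) = 81
Clamped end conditions give two more equations: 2h_0·M_0 + h_0·M_1 = 6(Δ_0 - s'(0)) = 36 and h_2·M_2 + 2h_2·M_3 = 6(s'(5) - Δ_2) = -51.
Hence M_0 = 659/32, M_1 = -371/16, M_2 = 415/16, M_3 = -823/32.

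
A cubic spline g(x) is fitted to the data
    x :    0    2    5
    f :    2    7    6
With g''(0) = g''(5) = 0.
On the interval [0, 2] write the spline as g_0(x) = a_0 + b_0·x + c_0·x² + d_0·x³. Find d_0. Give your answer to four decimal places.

Put M_i = g'' at the i-th knot. Here h = (2, 3) and Δ = (5/2, -1/3), so the interior equations h_(i-1)·M_(i-1) + 2(h_(i-1)+h_i)·M_i + h_i·M_(i+1) = 6(Δ_i − Δ_(i-1)) read
  2·M_0 + 10·M_1 + 3·M_2 = 6(Δ_1 - Δ_0) = -17
Natural end conditions: M_0 = M_2 = 0.
Solving the tridiagonal system: M_0 = 0, M_1 = -17/10, M_2 = 0.
On [0, 2], with g_0(x) = a_0 + b_0·x + c_0·x² + d_0·x³: c_0 = M_0/2 = 0, d_0 = (M_1 - M_0)/(6h_0) = -17/120, b_0 = Δ_0 - h_0(2M_0 + M_1)/6 = 46/15.

-0.1417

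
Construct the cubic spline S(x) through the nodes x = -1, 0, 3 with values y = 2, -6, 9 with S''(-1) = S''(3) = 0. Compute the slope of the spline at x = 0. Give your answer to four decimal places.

With m_i denoting the second derivative at x_i, h_i = 1, 3, and Δ_i = (y_(i+1) − y_i)/h_i = -8, 5:
  1·m_0 + 8·m_1 + 3·m_2 = 6(Δ_1 - Δ_0) = 78
Natural end conditions: m_0 = m_2 = 0.
Solving: m_0 = 0, m_1 = 39/4, m_2 = 0.
On [0, 3], S'(x) = b_1 + 2c_1·x + 3d_1·x² with b_1 = Δ_1 - h_1(2m_1 + m_2)/6 = -19/4, c_1 = m_1/2 = 39/8, d_1 = (m_2 - m_1)/(6h_1) = -13/24. So S'(0) = -19/4.

-4.7500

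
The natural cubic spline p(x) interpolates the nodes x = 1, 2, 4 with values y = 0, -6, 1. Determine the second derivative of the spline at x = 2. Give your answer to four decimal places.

With σ_i denoting the second derivative at x_i, h_i = 1, 2, and Δ_i = (y_(i+1) − y_i)/h_i = -6, 7/2:
  1·σ_0 + 6·σ_1 + 2·σ_2 = 6(Δ_1 - Δ_0) = 57
Natural end conditions: σ_0 = σ_2 = 0.
Solving: σ_0 = 0, σ_1 = 19/2, σ_2 = 0.

9.5000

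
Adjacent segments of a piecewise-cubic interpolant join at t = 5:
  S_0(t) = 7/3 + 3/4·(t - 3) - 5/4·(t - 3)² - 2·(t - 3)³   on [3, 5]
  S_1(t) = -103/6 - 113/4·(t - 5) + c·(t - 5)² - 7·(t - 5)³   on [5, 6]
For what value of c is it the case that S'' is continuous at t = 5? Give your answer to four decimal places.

S_0''(t) = -5/2 - 12·(t - 3), so S_0''(5) = -53/2. On the right, S_1''(5) = 2c, so c = -53/4.

-13.2500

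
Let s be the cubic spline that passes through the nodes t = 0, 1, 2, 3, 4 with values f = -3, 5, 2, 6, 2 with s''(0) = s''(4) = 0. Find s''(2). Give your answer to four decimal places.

Let M_i = s''(x_i). Step sizes h_i = 1, 1, 1, 1; slopes of the chords Δ_i = (y_(i+1) - y_i)/h_i = 8, -3, 4, -4.
  1·M_0 + 4·M_1 + 1·M_2 = 6(Δ_1 - Δ_0) = -66
  1·M_1 + 4·M_2 + 1·M_3 = 6(Δ_2 - Δ_1) = 42
  1·M_2 + 4·M_3 + 1·M_4 = 6(Δ_3 - Δ_2) = -48
Natural end conditions: M_0 = M_4 = 0.
Hence M_0 = 0, M_1 = -603/28, M_2 = 141/7, M_3 = -477/28, M_4 = 0.

20.1429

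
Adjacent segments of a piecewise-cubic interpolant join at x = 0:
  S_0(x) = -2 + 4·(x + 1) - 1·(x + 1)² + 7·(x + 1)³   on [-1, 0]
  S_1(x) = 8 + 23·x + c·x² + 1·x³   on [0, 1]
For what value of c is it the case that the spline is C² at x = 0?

S_0''(x) = -2 + 42·(x + 1), so S_0''(0) = 40. On the right, S_1''(0) = 2c, so c = 20.

20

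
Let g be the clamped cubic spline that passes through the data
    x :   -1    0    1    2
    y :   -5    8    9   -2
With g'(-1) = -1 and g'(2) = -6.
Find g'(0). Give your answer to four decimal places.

13.0667

Let M_i = g''(x_i). Step sizes h_i = 1, 1, 1; slopes of the chords Δ_i = (y_(i+1) - y_i)/h_i = 13, 1, -11.
  1·M_0 + 4·M_1 + 1·M_2 = 6(Δ_1 - Δ_0) = -72
  1·M_1 + 4·M_2 + 1·M_3 = 6(Δ_2 - Δ_1) = -72
Clamped end conditions give two more equations: 2h_0·M_0 + h_0·M_1 = 6(Δ_0 - g'(-1)) = 84 and h_2·M_2 + 2h_2·M_3 = 6(g'(2) - Δ_2) = 30.
Solving: M_0 = 838/15, M_1 = -416/15, M_2 = -254/15, M_3 = 352/15.
On [0, 1], g'(x) = b_1 + 2c_1·x + 3d_1·x² with b_1 = Δ_1 - h_1(2M_1 + M_2)/6 = 196/15, c_1 = M_1/2 = -208/15, d_1 = (M_2 - M_1)/(6h_1) = 9/5. So g'(0) = 196/15.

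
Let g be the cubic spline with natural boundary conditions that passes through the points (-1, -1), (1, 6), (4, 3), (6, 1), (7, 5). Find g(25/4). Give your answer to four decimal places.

1.7225

Write m_i for g''(x_i). With h_i = 2, 3, 2, 1 and divided differences Δ_i = 7/2, -1, -1, 4, the continuity of g' gives the tridiagonal system
  2·m_0 + 10·m_1 + 3·m_2 = 6(Δ_1 - Δ_0) = -27
  3·m_1 + 10·m_2 + 2·m_3 = 6(Δ_2 - Δ_1) = 0
  2·m_2 + 6·m_3 + 1·m_4 = 6(Δ_3 - Δ_2) = 30
Natural end conditions: m_0 = m_4 = 0.
Solving the tridiagonal system: m_0 = 0, m_1 = -666/253, m_2 = -57/253, m_3 = 1284/253, m_4 = 0.
On [6, 7], g(t) = 1 + 584/253·(t - 6) + 642/253·(t - 6)² - 214/253·(t - 6)³.
With (t - 6) = 1/4: g(25/4) = 13945/8096.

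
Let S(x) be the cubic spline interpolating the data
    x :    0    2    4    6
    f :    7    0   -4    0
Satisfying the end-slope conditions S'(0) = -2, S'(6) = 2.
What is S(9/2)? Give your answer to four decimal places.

Write M_i for S''(x_i). With h_i = 2, 2, 2 and divided differences Δ_i = -7/2, -2, 2, the continuity of S' gives the tridiagonal system
  2·M_0 + 8·M_1 + 2·M_2 = 6(Δ_1 - Δ_0) = 9
  2·M_1 + 8·M_2 + 2·M_3 = 6(Δ_2 - Δ_1) = 24
Clamped end conditions give two more equations: 2h_0·M_0 + h_0·M_1 = 6(Δ_0 - S'(0)) = -9 and h_2·M_2 + 2h_2·M_3 = 6(S'(6) - Δ_2) = 0.
Forward elimination and back-substitution give M_0 = -83/30, M_1 = 31/30, M_2 = 47/15, M_3 = -47/30.
On [4, 6], S(x) = -4 + 13/30·(x - 4) + 47/30·(x - 4)² - 47/120·(x - 4)³.
With (x - 4) = 1/2: S(9/2) = -1101/320.

-3.4406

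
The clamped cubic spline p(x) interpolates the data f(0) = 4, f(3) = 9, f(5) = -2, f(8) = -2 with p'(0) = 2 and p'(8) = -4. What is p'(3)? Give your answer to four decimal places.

-3.4121

With M_i denoting the second derivative at x_i, h_i = 3, 2, 3, and Δ_i = (y_(i+1) − y_i)/h_i = 5/3, -11/2, 0:
  3·M_0 + 10·M_1 + 2·M_2 = 6(Δ_1 - Δ_0) = -43
  2·M_1 + 10·M_2 + 3·M_3 = 6(Δ_2 - Δ_1) = 33
Clamped end conditions give two more equations: 2h_0·M_0 + h_0·M_1 = 6(Δ_0 - p'(0)) = -2 and h_2·M_2 + 2h_2·M_3 = 6(p'(8) - Δ_2) = -24.
Forward elimination and back-substitution give M_0 = 803/273, M_1 = -596/91, M_2 = 622/91, M_3 = -675/91.
On [3, 5], p'(x) = b_1 + 2c_1·(x - 3) + 3d_1·(x - 3)² with b_1 = Δ_1 - h_1(2M_1 + M_2)/6 = -621/182, c_1 = M_1/2 = -298/91, d_1 = (M_2 - M_1)/(6h_1) = 29/26. So p'(3) = -621/182.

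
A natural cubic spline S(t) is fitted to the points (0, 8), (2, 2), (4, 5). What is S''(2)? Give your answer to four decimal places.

3.3750

Put M_i = S'' at the i-th knot. Here h = (2, 2) and Δ = (-3, 3/2), so the interior equations h_(i-1)·M_(i-1) + 2(h_(i-1)+h_i)·M_i + h_i·M_(i+1) = 6(Δ_i − Δ_(i-1)) read
  2·M_0 + 8·M_1 + 2·M_2 = 6(Δ_1 - Δ_0) = 27
Natural end conditions: M_0 = M_2 = 0.
Hence M_0 = 0, M_1 = 27/8, M_2 = 0.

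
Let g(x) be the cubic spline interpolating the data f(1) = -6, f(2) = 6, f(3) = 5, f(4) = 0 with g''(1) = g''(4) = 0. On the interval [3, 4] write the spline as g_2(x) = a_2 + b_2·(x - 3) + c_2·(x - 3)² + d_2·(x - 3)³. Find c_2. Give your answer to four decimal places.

Let σ_i = g''(x_i). Step sizes h_i = 1, 1, 1; slopes of the chords Δ_i = (y_(i+1) - y_i)/h_i = 12, -1, -5.
  1·σ_0 + 4·σ_1 + 1·σ_2 = 6(Δ_1 - Δ_0) = -78
  1·σ_1 + 4·σ_2 + 1·σ_3 = 6(Δ_2 - Δ_1) = -24
Natural end conditions: σ_0 = σ_3 = 0.
Hence σ_0 = 0, σ_1 = -96/5, σ_2 = -6/5, σ_3 = 0.
On [3, 4], with g_2(x) = a_2 + b_2·(x - 3) + c_2·(x - 3)² + d_2·(x - 3)³: c_2 = σ_2/2 = -3/5, d_2 = (σ_3 - σ_2)/(6h_2) = 1/5, b_2 = Δ_2 - h_2(2σ_2 + σ_3)/6 = -23/5.

-0.6000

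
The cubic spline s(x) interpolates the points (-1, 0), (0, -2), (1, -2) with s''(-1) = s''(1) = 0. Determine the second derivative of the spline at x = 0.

Write M_i for s''(x_i). With h_i = 1, 1 and divided differences Δ_i = -2, 0, the continuity of s' gives the tridiagonal system
  1·M_0 + 4·M_1 + 1·M_2 = 6(Δ_1 - Δ_0) = 12
Natural end conditions: M_0 = M_2 = 0.
Solving: M_0 = 0, M_1 = 3, M_2 = 0.

3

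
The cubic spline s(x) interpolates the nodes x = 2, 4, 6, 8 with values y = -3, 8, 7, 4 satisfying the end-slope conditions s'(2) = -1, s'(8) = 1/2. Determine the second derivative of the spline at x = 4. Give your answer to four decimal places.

Let M_i = s''(x_i). Step sizes h_i = 2, 2, 2; slopes of the chords Δ_i = (y_(i+1) - y_i)/h_i = 11/2, -1/2, -3/2.
  2·M_0 + 8·M_1 + 2·M_2 = 6(Δ_1 - Δ_0) = -36
  2·M_1 + 8·M_2 + 2·M_3 = 6(Δ_2 - Δ_1) = -6
Clamped end conditions give two more equations: 2h_0·M_0 + h_0·M_1 = 6(Δ_0 - s'(2)) = 39 and h_2·M_2 + 2h_2·M_3 = 6(s'(8) - Δ_2) = 12.
Solving: M_0 = 69/5, M_1 = -81/10, M_2 = 3/5, M_3 = 27/10.

-8.1000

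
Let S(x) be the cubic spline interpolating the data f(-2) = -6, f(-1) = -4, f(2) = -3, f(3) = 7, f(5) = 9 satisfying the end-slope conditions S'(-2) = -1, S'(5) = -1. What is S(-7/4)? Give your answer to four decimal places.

-5.9091

Write σ_i for S''(x_i). With h_i = 1, 3, 1, 2 and divided differences Δ_i = 2, 1/3, 10, 1, the continuity of S' gives the tridiagonal system
  1·σ_0 + 8·σ_1 + 3·σ_2 = 6(Δ_1 - Δ_0) = -10
  3·σ_1 + 8·σ_2 + 1·σ_3 = 6(Δ_2 - Δ_1) = 58
  1·σ_2 + 6·σ_3 + 2·σ_4 = 6(Δ_3 - Δ_2) = -54
Clamped end conditions give two more equations: 2h_0·σ_0 + h_0·σ_1 = 6(Δ_0 - S'(-2)) = 18 and h_3·σ_3 + 2h_3·σ_4 = 6(S'(5) - Δ_3) = -12.
Forward elimination and back-substitution give σ_0 = 138/11, σ_1 = -78/11, σ_2 = 376/33, σ_3 = -392/33, σ_4 = 97/33.
On [-2, -1], S(x) = -6 - 1·(x + 2) + 69/11·(x + 2)² - 36/11·(x + 2)³.
With (x + 2) = 1/4: S(-7/4) = -65/11.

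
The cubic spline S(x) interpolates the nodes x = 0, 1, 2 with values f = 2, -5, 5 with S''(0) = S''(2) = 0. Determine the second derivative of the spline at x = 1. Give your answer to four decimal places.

Put M_i = S'' at the i-th knot. Here h = (1, 1) and Δ = (-7, 10), so the interior equations h_(i-1)·M_(i-1) + 2(h_(i-1)+h_i)·M_i + h_i·M_(i+1) = 6(Δ_i − Δ_(i-1)) read
  1·M_0 + 4·M_1 + 1·M_2 = 6(Δ_1 - Δ_0) = 102
Natural end conditions: M_0 = M_2 = 0.
Forward elimination and back-substitution give M_0 = 0, M_1 = 51/2, M_2 = 0.

25.5000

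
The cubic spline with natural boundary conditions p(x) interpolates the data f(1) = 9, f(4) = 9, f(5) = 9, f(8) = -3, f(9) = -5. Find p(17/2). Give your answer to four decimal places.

-4.1927

Let m_i = p''(x_i). Step sizes h_i = 3, 1, 3, 1; slopes of the chords Δ_i = (y_(i+1) - y_i)/h_i = 0, 0, -4, -2.
  3·m_0 + 8·m_1 + 1·m_2 = 6(Δ_1 - Δ_0) = 0
  1·m_1 + 8·m_2 + 3·m_3 = 6(Δ_2 - Δ_1) = -24
  3·m_2 + 8·m_3 + 1·m_4 = 6(Δ_3 - Δ_2) = 12
Natural end conditions: m_0 = m_4 = 0.
Forward elimination and back-substitution give m_0 = 0, m_1 = 19/36, m_2 = -38/9, m_3 = 37/12, m_4 = 0.
On [8, 9], p(x) = -3 - 109/36·(x - 8) + 37/24·(x - 8)² - 37/72·(x - 8)³.
With (x - 8) = 1/2: p(17/2) = -805/192.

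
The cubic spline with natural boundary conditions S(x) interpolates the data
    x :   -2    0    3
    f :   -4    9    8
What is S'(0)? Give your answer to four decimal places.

Put m_i = S'' at the i-th knot. Here h = (2, 3) and Δ = (13/2, -1/3), so the interior equations h_(i-1)·m_(i-1) + 2(h_(i-1)+h_i)·m_i + h_i·m_(i+1) = 6(Δ_i − Δ_(i-1)) read
  2·m_0 + 10·m_1 + 3·m_2 = 6(Δ_1 - Δ_0) = -41
Natural end conditions: m_0 = m_2 = 0.
Forward elimination and back-substitution give m_0 = 0, m_1 = -41/10, m_2 = 0.
On [0, 3], S'(x) = b_1 + 2c_1·x + 3d_1·x² with b_1 = Δ_1 - h_1(2m_1 + m_2)/6 = 113/30, c_1 = m_1/2 = -41/20, d_1 = (m_2 - m_1)/(6h_1) = 41/180. So S'(0) = 113/30.

3.7667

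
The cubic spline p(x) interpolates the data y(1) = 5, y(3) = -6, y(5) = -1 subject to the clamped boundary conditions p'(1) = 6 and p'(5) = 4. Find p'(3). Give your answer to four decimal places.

-4.7500

Let m_i = p''(x_i). Step sizes h_i = 2, 2; slopes of the chords Δ_i = (y_(i+1) - y_i)/h_i = -11/2, 5/2.
  2·m_0 + 8·m_1 + 2·m_2 = 6(Δ_1 - Δ_0) = 48
Clamped end conditions give two more equations: 2h_0·m_0 + h_0·m_1 = 6(Δ_0 - p'(1)) = -69 and h_1·m_1 + 2h_1·m_2 = 6(p'(5) - Δ_1) = 9.
Solving: m_0 = -95/4, m_1 = 13, m_2 = -17/4.
On [3, 5], p'(x) = b_1 + 2c_1·(x - 3) + 3d_1·(x - 3)² with b_1 = Δ_1 - h_1(2m_1 + m_2)/6 = -19/4, c_1 = m_1/2 = 13/2, d_1 = (m_2 - m_1)/(6h_1) = -23/16. So p'(3) = -19/4.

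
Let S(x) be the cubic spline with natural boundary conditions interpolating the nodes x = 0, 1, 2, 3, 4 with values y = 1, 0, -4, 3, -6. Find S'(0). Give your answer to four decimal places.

With m_i denoting the second derivative at x_i, h_i = 1, 1, 1, 1, and Δ_i = (y_(i+1) − y_i)/h_i = -1, -4, 7, -9:
  1·m_0 + 4·m_1 + 1·m_2 = 6(Δ_1 - Δ_0) = -18
  1·m_1 + 4·m_2 + 1·m_3 = 6(Δ_2 - Δ_1) = 66
  1·m_2 + 4·m_3 + 1·m_4 = 6(Δ_3 - Δ_2) = -96
Natural end conditions: m_0 = m_4 = 0.
Forward elimination and back-substitution give m_0 = 0, m_1 = -45/4, m_2 = 27, m_3 = -123/4, m_4 = 0.
On [0, 1], S'(x) = b_0 + 2c_0·x + 3d_0·x² with b_0 = Δ_0 - h_0(2m_0 + m_1)/6 = 7/8, c_0 = m_0/2 = 0, d_0 = (m_1 - m_0)/(6h_0) = -15/8. So S'(0) = 7/8.

0.8750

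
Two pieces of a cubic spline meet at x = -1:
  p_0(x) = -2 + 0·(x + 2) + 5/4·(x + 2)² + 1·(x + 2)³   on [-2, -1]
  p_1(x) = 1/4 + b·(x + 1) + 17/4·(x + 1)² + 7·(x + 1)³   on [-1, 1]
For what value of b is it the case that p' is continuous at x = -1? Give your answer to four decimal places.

5.5000

p_0'(x) = 0 + 5/2·(x + 2) + 3·(x + 2)², so p_0'(-1) = 11/2. On the right, p_1'(-1) = b, so b = 11/2.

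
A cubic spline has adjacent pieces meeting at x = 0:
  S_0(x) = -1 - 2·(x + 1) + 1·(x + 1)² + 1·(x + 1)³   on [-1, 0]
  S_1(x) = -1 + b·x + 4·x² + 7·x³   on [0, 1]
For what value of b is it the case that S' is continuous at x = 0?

S_0'(x) = -2 + 2·(x + 1) + 3·(x + 1)², so S_0'(0) = 3. On the right, S_1'(0) = b, so b = 3.

3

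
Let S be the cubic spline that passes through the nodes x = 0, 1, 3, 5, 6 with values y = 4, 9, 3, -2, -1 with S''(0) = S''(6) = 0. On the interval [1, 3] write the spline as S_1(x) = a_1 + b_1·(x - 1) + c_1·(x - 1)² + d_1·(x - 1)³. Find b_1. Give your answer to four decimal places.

Let M_i = S''(x_i). Step sizes h_i = 1, 2, 2, 1; slopes of the chords Δ_i = (y_(i+1) - y_i)/h_i = 5, -3, -5/2, 1.
  1·M_0 + 6·M_1 + 2·M_2 = 6(Δ_1 - Δ_0) = -48
  2·M_1 + 8·M_2 + 2·M_3 = 6(Δ_2 - Δ_1) = 3
  2·M_2 + 6·M_3 + 1·M_4 = 6(Δ_3 - Δ_2) = 21
Natural end conditions: M_0 = M_4 = 0.
Hence M_0 = 0, M_1 = -43/5, M_2 = 9/5, M_3 = 29/10, M_4 = 0.
On [1, 3], with S_1(x) = a_1 + b_1·(x - 1) + c_1·(x - 1)² + d_1·(x - 1)³: c_1 = M_1/2 = -43/10, d_1 = (M_2 - M_1)/(6h_1) = 13/15, b_1 = Δ_1 - h_1(2M_1 + M_2)/6 = 32/15.

2.1333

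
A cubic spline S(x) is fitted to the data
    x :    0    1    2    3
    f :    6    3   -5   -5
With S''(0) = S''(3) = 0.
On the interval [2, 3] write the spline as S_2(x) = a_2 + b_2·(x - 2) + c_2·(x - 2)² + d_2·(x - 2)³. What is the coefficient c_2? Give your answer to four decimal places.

7.4000

Write σ_i for S''(x_i). With h_i = 1, 1, 1 and divided differences Δ_i = -3, -8, 0, the continuity of S' gives the tridiagonal system
  1·σ_0 + 4·σ_1 + 1·σ_2 = 6(Δ_1 - Δ_0) = -30
  1·σ_1 + 4·σ_2 + 1·σ_3 = 6(Δ_2 - Δ_1) = 48
Natural end conditions: σ_0 = σ_3 = 0.
Solving: σ_0 = 0, σ_1 = -56/5, σ_2 = 74/5, σ_3 = 0.
On [2, 3], with S_2(x) = a_2 + b_2·(x - 2) + c_2·(x - 2)² + d_2·(x - 2)³: c_2 = σ_2/2 = 37/5, d_2 = (σ_3 - σ_2)/(6h_2) = -37/15, b_2 = Δ_2 - h_2(2σ_2 + σ_3)/6 = -74/15.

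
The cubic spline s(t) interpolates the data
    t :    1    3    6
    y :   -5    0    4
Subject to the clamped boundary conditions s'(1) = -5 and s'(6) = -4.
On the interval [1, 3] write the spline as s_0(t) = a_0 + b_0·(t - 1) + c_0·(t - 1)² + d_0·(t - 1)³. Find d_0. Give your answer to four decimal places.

-1.1625

Let σ_i = s''(x_i). Step sizes h_i = 2, 3; slopes of the chords Δ_i = (y_(i+1) - y_i)/h_i = 5/2, 4/3.
  2·σ_0 + 10·σ_1 + 3·σ_2 = 6(Δ_1 - Δ_0) = -7
Clamped end conditions give two more equations: 2h_0·σ_0 + h_0·σ_1 = 6(Δ_0 - s'(1)) = 45 and h_1·σ_1 + 2h_1·σ_2 = 6(s'(6) - Δ_1) = -32.
Solving: σ_0 = 243/20, σ_1 = -9/5, σ_2 = -133/30.
On [1, 3], with s_0(t) = a_0 + b_0·(t - 1) + c_0·(t - 1)² + d_0·(t - 1)³: c_0 = σ_0/2 = 243/40, d_0 = (σ_1 - σ_0)/(6h_0) = -93/80, b_0 = Δ_0 - h_0(2σ_0 + σ_1)/6 = -5.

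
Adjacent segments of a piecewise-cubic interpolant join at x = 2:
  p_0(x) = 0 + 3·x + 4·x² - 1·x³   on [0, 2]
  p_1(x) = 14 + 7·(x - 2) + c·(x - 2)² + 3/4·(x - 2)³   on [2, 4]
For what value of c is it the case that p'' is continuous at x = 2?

-2

p_0''(x) = 8 - 6·x, so p_0''(2) = -4. On the right, p_1''(2) = 2c, so c = -2.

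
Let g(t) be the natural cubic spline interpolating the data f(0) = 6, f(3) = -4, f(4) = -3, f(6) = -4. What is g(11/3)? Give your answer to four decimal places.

Put m_i = g'' at the i-th knot. Here h = (3, 1, 2) and Δ = (-10/3, 1, -1/2), so the interior equations h_(i-1)·m_(i-1) + 2(h_(i-1)+h_i)·m_i + h_i·m_(i+1) = 6(Δ_i − Δ_(i-1)) read
  3·m_0 + 8·m_1 + 1·m_2 = 6(Δ_1 - Δ_0) = 26
  1·m_1 + 6·m_2 + 2·m_3 = 6(Δ_2 - Δ_1) = -9
Natural end conditions: m_0 = m_3 = 0.
Solving: m_0 = 0, m_1 = 165/47, m_2 = -98/47, m_3 = 0.
On [3, 4], g(t) = -4 + 25/141·(t - 3) + 165/94·(t - 3)² - 263/282·(t - 3)³.
With (t - 3) = 2/3: g(11/3) = -12860/3807.

-3.3780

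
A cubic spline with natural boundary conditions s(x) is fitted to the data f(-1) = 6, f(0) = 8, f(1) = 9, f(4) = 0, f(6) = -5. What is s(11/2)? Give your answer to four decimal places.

-3.9570

Write σ_i for s''(x_i). With h_i = 1, 1, 3, 2 and divided differences Δ_i = 2, 1, -3, -5/2, the continuity of s' gives the tridiagonal system
  1·σ_0 + 4·σ_1 + 1·σ_2 = 6(Δ_1 - Δ_0) = -6
  1·σ_1 + 8·σ_2 + 3·σ_3 = 6(Δ_2 - Δ_1) = -24
  3·σ_2 + 10·σ_3 + 2·σ_4 = 6(Δ_3 - Δ_2) = 3
Natural end conditions: σ_0 = σ_4 = 0.
Solving the tridiagonal system: σ_0 = 0, σ_1 = -177/274, σ_2 = -468/137, σ_3 = 363/274, σ_4 = 0.
On [4, 6], s(x) = 0 - 927/274·(x - 4) + 363/548·(x - 4)² - 121/1096·(x - 4)³.
With (x - 4) = 3/2: s(11/2) = -34695/8768.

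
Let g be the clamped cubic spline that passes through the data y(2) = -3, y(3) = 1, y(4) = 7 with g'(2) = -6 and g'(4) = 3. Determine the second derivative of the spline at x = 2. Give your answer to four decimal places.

31.5000

Let m_i = g''(x_i). Step sizes h_i = 1, 1; slopes of the chords Δ_i = (y_(i+1) - y_i)/h_i = 4, 6.
  1·m_0 + 4·m_1 + 1·m_2 = 6(Δ_1 - Δ_0) = 12
Clamped end conditions give two more equations: 2h_0·m_0 + h_0·m_1 = 6(Δ_0 - g'(2)) = 60 and h_1·m_1 + 2h_1·m_2 = 6(g'(4) - Δ_1) = -18.
Forward elimination and back-substitution give m_0 = 63/2, m_1 = -3, m_2 = -15/2.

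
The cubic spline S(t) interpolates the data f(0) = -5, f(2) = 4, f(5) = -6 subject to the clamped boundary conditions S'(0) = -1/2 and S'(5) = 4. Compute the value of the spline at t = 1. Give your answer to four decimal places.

Write σ_i for S''(x_i). With h_i = 2, 3 and divided differences Δ_i = 9/2, -10/3, the continuity of S' gives the tridiagonal system
  2·σ_0 + 10·σ_1 + 3·σ_2 = 6(Δ_1 - Δ_0) = -47
Clamped end conditions give two more equations: 2h_0·σ_0 + h_0·σ_1 = 6(Δ_0 - S'(0)) = 30 and h_1·σ_1 + 2h_1·σ_2 = 6(S'(5) - Δ_1) = 44.
Forward elimination and back-substitution give σ_0 = 131/10, σ_1 = -56/5, σ_2 = 194/15.
On [0, 2], S(t) = -5 - 1/2·t + 131/20·t² - 81/40·t³.
With t = 1: S(1) = -39/40.

-0.9750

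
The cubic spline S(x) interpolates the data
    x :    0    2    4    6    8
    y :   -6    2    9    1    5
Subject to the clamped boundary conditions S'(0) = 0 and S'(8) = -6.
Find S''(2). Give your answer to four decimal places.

Put M_i = S'' at the i-th knot. Here h = (2, 2, 2, 2) and Δ = (4, 7/2, -4, 2), so the interior equations h_(i-1)·M_(i-1) + 2(h_(i-1)+h_i)·M_i + h_i·M_(i+1) = 6(Δ_i − Δ_(i-1)) read
  2·M_0 + 8·M_1 + 2·M_2 = 6(Δ_1 - Δ_0) = -3
  2·M_1 + 8·M_2 + 2·M_3 = 6(Δ_2 - Δ_1) = -45
  2·M_2 + 8·M_3 + 2·M_4 = 6(Δ_3 - Δ_2) = 36
Clamped end conditions give two more equations: 2h_0·M_0 + h_0·M_1 = 6(Δ_0 - S'(0)) = 24 and h_3·M_3 + 2h_3·M_4 = 6(S'(8) - Δ_3) = -48.
Forward elimination and back-substitution give M_0 = 657/112, M_1 = 15/56, M_2 = -135/16, M_3 = 615/56, M_4 = -1959/112.

0.2679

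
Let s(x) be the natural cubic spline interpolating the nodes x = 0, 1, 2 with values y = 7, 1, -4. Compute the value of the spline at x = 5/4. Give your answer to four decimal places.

-0.3320

Write m_i for s''(x_i). With h_i = 1, 1 and divided differences Δ_i = -6, -5, the continuity of s' gives the tridiagonal system
  1·m_0 + 4·m_1 + 1·m_2 = 6(Δ_1 - Δ_0) = 6
Natural end conditions: m_0 = m_2 = 0.
Solving: m_0 = 0, m_1 = 3/2, m_2 = 0.
On [1, 2], s(x) = 1 - 11/2·(x - 1) + 3/4·(x - 1)² - 1/4·(x - 1)³.
With (x - 1) = 1/4: s(5/4) = -85/256.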